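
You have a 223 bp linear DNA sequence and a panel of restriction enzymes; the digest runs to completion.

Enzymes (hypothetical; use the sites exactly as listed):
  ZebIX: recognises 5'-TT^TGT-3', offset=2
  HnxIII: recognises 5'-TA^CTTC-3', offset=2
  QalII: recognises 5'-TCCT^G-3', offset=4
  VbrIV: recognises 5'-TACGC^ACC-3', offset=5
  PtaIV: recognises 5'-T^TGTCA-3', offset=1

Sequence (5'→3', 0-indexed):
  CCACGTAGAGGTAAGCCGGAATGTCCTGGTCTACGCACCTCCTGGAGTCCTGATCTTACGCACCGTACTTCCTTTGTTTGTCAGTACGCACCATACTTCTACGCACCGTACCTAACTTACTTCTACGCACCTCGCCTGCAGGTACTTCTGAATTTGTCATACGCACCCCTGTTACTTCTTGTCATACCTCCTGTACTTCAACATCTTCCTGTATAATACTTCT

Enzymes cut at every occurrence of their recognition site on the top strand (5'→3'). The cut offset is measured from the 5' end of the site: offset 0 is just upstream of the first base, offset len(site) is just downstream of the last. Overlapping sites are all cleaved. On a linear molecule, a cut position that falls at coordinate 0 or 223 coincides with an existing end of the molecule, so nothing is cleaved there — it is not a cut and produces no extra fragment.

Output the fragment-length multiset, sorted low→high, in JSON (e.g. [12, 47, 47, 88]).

[3,4,5,5,6,6,7,7,8,8,9,9,9,10,10,10,10,11,13,15,15,16,27]

Site scan:
  ZebIX (TTTGT, off=2): starts [72, 76, 152] → cuts [74, 78, 154]
  HnxIII (TACTTC, off=2): starts [65, 93, 117, 142, 172, 193, 216] → cuts [67, 95, 119, 144, 174, 195, 218]
  QalII (TCCTG, off=4): starts [23, 39, 47, 188, 206] → cuts [27, 43, 51, 192, 210]
  VbrIV (TACGCACC, off=5): starts [31, 56, 84, 99, 123, 159] → cuts [36, 61, 89, 104, 128, 164]
  PtaIV (TTGTCA, off=1): starts [77, 153, 178] → cuts [78, 154, 179]

Pooled cuts: [27, 36, 43, 51, 61, 67, 74, 78, 89, 95, 104, 119, 128, 144, 154, 164, 174, 179, 192, 195, 210, 218]

Fragments:
  [0,27): 27 bp
  [27,36): 9 bp
  [36,43): 7 bp
  [43,51): 8 bp
  [51,61): 10 bp
  [61,67): 6 bp
  [67,74): 7 bp
  [74,78): 4 bp
  [78,89): 11 bp
  [89,95): 6 bp
  [95,104): 9 bp
  [104,119): 15 bp
  [119,128): 9 bp
  [128,144): 16 bp
  [144,154): 10 bp
  [154,164): 10 bp
  [164,174): 10 bp
  [174,179): 5 bp
  [179,192): 13 bp
  [192,195): 3 bp
  [195,210): 15 bp
  [210,218): 8 bp
  [218,223): 5 bp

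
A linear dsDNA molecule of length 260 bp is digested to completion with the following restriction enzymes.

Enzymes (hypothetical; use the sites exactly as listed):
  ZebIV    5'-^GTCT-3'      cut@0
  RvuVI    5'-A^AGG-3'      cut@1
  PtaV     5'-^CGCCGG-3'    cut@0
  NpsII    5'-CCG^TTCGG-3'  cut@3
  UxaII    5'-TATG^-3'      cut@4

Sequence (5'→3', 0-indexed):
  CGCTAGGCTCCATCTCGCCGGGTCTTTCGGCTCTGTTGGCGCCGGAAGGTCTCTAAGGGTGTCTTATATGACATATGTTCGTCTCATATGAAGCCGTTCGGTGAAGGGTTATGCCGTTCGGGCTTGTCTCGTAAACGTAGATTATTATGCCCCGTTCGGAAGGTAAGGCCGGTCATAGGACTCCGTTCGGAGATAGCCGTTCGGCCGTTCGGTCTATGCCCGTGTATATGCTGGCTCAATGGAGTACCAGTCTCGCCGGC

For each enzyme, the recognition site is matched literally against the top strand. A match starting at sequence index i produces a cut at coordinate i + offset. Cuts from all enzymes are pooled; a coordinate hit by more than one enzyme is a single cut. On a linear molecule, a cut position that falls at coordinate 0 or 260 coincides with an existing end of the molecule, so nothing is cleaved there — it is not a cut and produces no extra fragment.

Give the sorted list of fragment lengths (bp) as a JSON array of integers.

[2,3,3,4,4,5,5,5,6,6,6,7,7,7,7,7,8,8,9,9,10,10,12,14,15,18,19,20,24]

Per-enzyme occurrences:
  ZebIV (GTCT, off=0): starts [21, 48, 60, 80, 125, 211, 249] → cuts [21, 48, 60, 80, 125, 211, 249]
  RvuVI (AAGG, off=1): starts [45, 54, 103, 159, 164] → cuts [46, 55, 104, 160, 165]
  PtaV (CGCCGG, off=0): starts [15, 39, 253] → cuts [15, 39, 253]
  NpsII (CCGTTCGG, off=3): starts [93, 113, 151, 182, 196, 204] → cuts [96, 116, 154, 185, 199, 207]
  UxaII (TATG, off=4): starts [66, 73, 86, 109, 145, 214, 226] → cuts [70, 77, 90, 113, 149, 218, 230]

All cut coordinates (distinct, sorted): [15, 21, 39, 46, 48, 55, 60, 70, 77, 80, 90, 96, 104, 113, 116, 125, 149, 154, 160, 165, 185, 199, 207, 211, 218, 230, 249, 253]

Fragments:
  [0,15): 15 bp
  [15,21): 6 bp
  [21,39): 18 bp
  [39,46): 7 bp
  [46,48): 2 bp
  [48,55): 7 bp
  [55,60): 5 bp
  [60,70): 10 bp
  [70,77): 7 bp
  [77,80): 3 bp
  [80,90): 10 bp
  [90,96): 6 bp
  [96,104): 8 bp
  [104,113): 9 bp
  [113,116): 3 bp
  [116,125): 9 bp
  [125,149): 24 bp
  [149,154): 5 bp
  [154,160): 6 bp
  [160,165): 5 bp
  [165,185): 20 bp
  [185,199): 14 bp
  [199,207): 8 bp
  [207,211): 4 bp
  [211,218): 7 bp
  [218,230): 12 bp
  [230,249): 19 bp
  [249,253): 4 bp
  [253,260): 7 bp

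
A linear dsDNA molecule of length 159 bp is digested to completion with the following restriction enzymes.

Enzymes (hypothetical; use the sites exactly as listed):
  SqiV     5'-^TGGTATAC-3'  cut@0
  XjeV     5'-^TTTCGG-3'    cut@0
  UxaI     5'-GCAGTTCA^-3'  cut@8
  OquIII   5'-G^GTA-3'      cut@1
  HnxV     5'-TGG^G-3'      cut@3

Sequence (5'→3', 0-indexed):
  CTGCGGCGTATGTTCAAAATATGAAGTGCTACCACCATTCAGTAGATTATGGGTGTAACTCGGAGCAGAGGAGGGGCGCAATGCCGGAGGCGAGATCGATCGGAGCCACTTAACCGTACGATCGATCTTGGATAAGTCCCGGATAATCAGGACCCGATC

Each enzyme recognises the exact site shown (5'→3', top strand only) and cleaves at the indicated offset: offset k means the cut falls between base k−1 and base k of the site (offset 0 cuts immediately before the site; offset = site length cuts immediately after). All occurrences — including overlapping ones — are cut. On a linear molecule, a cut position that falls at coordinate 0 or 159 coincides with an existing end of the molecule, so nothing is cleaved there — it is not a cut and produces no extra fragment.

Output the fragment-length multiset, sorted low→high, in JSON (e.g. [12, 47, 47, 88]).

Scan for sites:
  SqiV (TGGTATAC, off=0): no sites
  XjeV (TTTCGG, off=0): no sites
  UxaI (GCAGTTCA, off=8): no sites
  OquIII (GGTA, off=1): no sites
  HnxV TGGG/3: at [49] ⇒ [52]

Pooled cuts: [52]

Fragments:
  [0,52): 52 bp
  [52,159): 107 bp

[52,107]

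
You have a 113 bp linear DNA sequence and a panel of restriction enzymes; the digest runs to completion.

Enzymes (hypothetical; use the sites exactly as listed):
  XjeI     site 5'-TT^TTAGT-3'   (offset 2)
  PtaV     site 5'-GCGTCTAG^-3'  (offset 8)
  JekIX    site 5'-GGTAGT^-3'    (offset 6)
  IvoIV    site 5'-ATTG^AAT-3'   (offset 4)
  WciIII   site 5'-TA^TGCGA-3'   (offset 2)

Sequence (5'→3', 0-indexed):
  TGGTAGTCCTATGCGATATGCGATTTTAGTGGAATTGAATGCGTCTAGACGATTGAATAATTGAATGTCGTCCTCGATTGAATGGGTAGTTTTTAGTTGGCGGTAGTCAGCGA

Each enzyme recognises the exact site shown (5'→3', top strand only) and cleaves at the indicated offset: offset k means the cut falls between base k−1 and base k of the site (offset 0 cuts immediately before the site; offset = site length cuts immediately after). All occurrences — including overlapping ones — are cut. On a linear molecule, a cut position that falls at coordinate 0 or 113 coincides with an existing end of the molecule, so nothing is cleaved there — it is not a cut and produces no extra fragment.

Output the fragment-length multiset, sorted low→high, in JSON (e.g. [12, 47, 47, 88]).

[2,4,6,7,7,7,7,8,10,11,12,15,17]

Scan for sites:
  XjeI TTTTAGT/2: at [23, 90] ⇒ [25, 92]
  PtaV GCGTCTAG/8: at [40] ⇒ [48]
  JekIX GGTAGT/6: at [1, 84, 101] ⇒ [7, 90, 107]
  IvoIV ATTGAAT/4: at [33, 51, 59, 76] ⇒ [37, 55, 63, 80]
  WciIII TATGCGA/2: at [9, 16] ⇒ [11, 18]

Pooled cuts: [7, 11, 18, 25, 37, 48, 55, 63, 80, 90, 92, 107]

Fragment lengths:
  [0,7): 7 bp
  [7,11): 4 bp
  [11,18): 7 bp
  [18,25): 7 bp
  [25,37): 12 bp
  [37,48): 11 bp
  [48,55): 7 bp
  [55,63): 8 bp
  [63,80): 17 bp
  [80,90): 10 bp
  [90,92): 2 bp
  [92,107): 15 bp
  [107,113): 6 bp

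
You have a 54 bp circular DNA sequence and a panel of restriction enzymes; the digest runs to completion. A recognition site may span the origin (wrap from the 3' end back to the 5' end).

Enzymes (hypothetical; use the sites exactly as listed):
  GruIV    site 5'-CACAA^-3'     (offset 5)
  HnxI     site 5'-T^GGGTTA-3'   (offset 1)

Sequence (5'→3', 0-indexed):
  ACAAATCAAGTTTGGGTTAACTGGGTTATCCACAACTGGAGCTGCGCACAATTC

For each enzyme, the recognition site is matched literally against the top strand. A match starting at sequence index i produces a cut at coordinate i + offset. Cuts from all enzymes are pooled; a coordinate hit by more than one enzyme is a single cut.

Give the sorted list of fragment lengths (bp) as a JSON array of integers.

Site scan:
  GruIV (CACAA, off=5): starts [30, 46, 53] → cuts [4, 35, 51]
  HnxI (TGGGTTA, off=1): starts [12, 21] → cuts [13, 22]

Pooled cuts: [4, 13, 22, 35, 51]

Fragments:
  4→13: 9 bp
  13→22: 9 bp
  22→35: 13 bp
  35→51: 16 bp
  51→4 (wrap): 54-51+4 = 7 bp

[7,9,9,13,16]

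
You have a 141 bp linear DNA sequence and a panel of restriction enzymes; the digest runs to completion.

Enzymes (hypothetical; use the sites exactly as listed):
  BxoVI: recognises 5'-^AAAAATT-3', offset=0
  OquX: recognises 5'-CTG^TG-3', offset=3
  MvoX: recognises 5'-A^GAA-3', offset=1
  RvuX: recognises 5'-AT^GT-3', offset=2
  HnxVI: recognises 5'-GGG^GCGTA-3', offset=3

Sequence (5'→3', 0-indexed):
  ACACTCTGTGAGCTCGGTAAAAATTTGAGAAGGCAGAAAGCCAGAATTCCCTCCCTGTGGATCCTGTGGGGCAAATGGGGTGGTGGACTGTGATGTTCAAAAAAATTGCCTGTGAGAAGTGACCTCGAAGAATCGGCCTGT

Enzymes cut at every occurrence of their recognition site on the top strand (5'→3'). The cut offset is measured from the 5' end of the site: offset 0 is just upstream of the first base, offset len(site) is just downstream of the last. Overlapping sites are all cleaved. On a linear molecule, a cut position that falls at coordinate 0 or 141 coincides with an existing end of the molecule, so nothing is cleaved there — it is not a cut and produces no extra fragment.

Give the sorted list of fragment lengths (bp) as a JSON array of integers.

[3,4,6,7,8,8,9,10,10,12,12,14,14,24]

Per-enzyme occurrences:
  BxoVI AAAAATT/0: at [18, 100] ⇒ [18, 100]
  OquX CTGTG/3: at [5, 54, 63, 87, 109] ⇒ [8, 57, 66, 90, 112]
  MvoX AGAA/1: at [27, 34, 42, 114, 128] ⇒ [28, 35, 43, 115, 129]
  RvuX ATGT/2: at [92] ⇒ [94]
  HnxVI (GGGGCGTA, off=3): no sites

All cut coordinates (distinct, sorted): [8, 18, 28, 35, 43, 57, 66, 90, 94, 100, 112, 115, 129]

Fragments:
  [0,8): 8 bp
  [8,18): 10 bp
  [18,28): 10 bp
  [28,35): 7 bp
  [35,43): 8 bp
  [43,57): 14 bp
  [57,66): 9 bp
  [66,90): 24 bp
  [90,94): 4 bp
  [94,100): 6 bp
  [100,112): 12 bp
  [112,115): 3 bp
  [115,129): 14 bp
  [129,141): 12 bp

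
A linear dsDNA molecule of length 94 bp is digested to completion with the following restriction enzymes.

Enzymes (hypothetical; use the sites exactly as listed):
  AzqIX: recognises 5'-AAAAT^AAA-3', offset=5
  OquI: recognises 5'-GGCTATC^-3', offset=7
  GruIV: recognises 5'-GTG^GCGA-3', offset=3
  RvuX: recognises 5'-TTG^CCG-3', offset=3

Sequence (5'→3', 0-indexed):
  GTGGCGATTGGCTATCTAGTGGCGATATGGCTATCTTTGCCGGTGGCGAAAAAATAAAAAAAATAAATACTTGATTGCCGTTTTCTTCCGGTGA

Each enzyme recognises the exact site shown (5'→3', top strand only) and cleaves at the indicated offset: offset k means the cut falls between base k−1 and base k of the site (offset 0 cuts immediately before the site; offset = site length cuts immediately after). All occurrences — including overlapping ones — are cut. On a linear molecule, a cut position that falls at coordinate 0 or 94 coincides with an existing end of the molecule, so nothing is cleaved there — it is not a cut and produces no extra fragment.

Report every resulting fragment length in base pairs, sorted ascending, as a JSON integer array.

[3,4,5,6,9,10,13,13,14,17]

Site scan:
  AzqIX AAAATAAA/5: at [50, 59] ⇒ [55, 64]
  OquI GGCTATC/7: at [9, 28] ⇒ [16, 35]
  GruIV GTGGCGA/3: at [0, 18, 42] ⇒ [3, 21, 45]
  RvuX TTGCCG/3: at [36, 74] ⇒ [39, 77]

All cut coordinates (distinct, sorted): [3, 16, 21, 35, 39, 45, 55, 64, 77]

Fragments:
  [0,3): 3 bp
  [3,16): 13 bp
  [16,21): 5 bp
  [21,35): 14 bp
  [35,39): 4 bp
  [39,45): 6 bp
  [45,55): 10 bp
  [55,64): 9 bp
  [64,77): 13 bp
  [77,94): 17 bp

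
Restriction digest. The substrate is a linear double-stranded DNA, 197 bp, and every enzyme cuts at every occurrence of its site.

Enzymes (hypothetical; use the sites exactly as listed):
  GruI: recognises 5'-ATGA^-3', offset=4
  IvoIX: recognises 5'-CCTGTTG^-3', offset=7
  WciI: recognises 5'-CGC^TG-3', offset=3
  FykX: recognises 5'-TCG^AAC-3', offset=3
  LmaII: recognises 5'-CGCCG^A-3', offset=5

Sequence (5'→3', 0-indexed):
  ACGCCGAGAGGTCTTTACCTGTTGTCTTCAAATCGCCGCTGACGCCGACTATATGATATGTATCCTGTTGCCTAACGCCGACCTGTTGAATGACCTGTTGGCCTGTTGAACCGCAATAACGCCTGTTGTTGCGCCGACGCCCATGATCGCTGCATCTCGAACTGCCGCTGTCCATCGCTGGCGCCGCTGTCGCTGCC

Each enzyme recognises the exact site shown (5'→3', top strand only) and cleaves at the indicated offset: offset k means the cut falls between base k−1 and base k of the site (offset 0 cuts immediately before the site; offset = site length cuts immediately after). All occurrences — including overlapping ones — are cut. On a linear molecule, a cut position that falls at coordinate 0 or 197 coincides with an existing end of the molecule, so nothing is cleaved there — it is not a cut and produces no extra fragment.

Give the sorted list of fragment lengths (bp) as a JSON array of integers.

[4,4,5,6,6,7,8,8,8,8,9,9,9,9,10,10,10,14,15,18,20]

Scan for sites:
  GruI (ATGA, off=4): starts [52, 89, 142] → cuts [56, 93, 146]
  IvoIX (CCTGTTG, off=7): starts [17, 63, 81, 93, 101, 121] → cuts [24, 70, 88, 100, 108, 128]
  WciI (CGCTG, off=3): starts [36, 147, 165, 175, 184, 190] → cuts [39, 150, 168, 178, 187, 193]
  FykX (TCGAAC, off=3): starts [156] → cuts [159]
  LmaII (CGCCGA, off=5): starts [1, 42, 75, 131] → cuts [6, 47, 80, 136]

Pooled cuts: [6, 24, 39, 47, 56, 70, 80, 88, 93, 100, 108, 128, 136, 146, 150, 159, 168, 178, 187, 193]

Fragments:
  [0,6): 6 bp
  [6,24): 18 bp
  [24,39): 15 bp
  [39,47): 8 bp
  [47,56): 9 bp
  [56,70): 14 bp
  [70,80): 10 bp
  [80,88): 8 bp
  [88,93): 5 bp
  [93,100): 7 bp
  [100,108): 8 bp
  [108,128): 20 bp
  [128,136): 8 bp
  [136,146): 10 bp
  [146,150): 4 bp
  [150,159): 9 bp
  [159,168): 9 bp
  [168,178): 10 bp
  [178,187): 9 bp
  [187,193): 6 bp
  [193,197): 4 bp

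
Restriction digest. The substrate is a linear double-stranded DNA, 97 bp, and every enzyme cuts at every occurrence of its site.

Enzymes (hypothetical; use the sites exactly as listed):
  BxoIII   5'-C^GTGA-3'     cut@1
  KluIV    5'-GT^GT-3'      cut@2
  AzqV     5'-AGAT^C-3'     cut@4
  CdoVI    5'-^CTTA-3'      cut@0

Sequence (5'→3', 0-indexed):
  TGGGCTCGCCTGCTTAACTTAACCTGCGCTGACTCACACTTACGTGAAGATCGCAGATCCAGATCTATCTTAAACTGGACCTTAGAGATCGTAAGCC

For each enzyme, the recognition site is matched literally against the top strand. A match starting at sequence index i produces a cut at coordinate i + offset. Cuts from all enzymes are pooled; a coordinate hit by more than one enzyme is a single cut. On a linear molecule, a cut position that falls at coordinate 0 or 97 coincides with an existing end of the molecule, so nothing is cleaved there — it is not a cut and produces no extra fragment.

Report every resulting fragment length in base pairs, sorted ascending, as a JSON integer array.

Scan for sites:
  BxoIII (CGTGA, off=1): starts [42] → cuts [43]
  KluIV (GTGT, off=2): no sites
  AzqV (AGATC, off=4): starts [47, 54, 60, 85] → cuts [51, 58, 64, 89]
  CdoVI (CTTA, off=0): starts [12, 17, 38, 68, 80] → cuts [12, 17, 38, 68, 80]

Pooled cuts: [12, 17, 38, 43, 51, 58, 64, 68, 80, 89]

Fragment lengths:
  [0,12): 12 bp
  [12,17): 5 bp
  [17,38): 21 bp
  [38,43): 5 bp
  [43,51): 8 bp
  [51,58): 7 bp
  [58,64): 6 bp
  [64,68): 4 bp
  [68,80): 12 bp
  [80,89): 9 bp
  [89,97): 8 bp

[4,5,5,6,7,8,8,9,12,12,21]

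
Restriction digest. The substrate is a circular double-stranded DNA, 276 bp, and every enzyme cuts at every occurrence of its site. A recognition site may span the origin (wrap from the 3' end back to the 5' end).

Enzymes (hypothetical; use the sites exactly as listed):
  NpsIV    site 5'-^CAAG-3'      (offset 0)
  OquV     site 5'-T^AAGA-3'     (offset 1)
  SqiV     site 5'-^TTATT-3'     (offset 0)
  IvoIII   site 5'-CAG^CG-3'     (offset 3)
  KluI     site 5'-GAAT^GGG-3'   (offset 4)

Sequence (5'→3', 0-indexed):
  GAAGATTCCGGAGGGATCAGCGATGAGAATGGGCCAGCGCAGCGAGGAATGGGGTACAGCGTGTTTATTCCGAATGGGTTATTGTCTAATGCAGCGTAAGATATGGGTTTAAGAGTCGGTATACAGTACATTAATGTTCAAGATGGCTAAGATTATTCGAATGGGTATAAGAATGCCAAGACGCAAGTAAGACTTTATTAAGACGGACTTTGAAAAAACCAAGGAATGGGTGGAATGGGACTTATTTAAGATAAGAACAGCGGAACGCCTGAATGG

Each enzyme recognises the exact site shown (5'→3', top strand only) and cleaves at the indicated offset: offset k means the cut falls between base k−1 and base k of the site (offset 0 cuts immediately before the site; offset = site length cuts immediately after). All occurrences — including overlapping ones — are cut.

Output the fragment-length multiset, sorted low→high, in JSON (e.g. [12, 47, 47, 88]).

[3,3,4,5,5,5,5,5,5,6,6,6,7,7,8,8,8,8,9,9,10,10,10,11,13,14,16,20,22,28]

Per-enzyme occurrences:
  NpsIV CAAG/0: at [138, 176, 183, 219] ⇒ [138, 176, 183, 219]
  OquV TAAGA/1: at [96, 109, 147, 167, 187, 198, 246, 251] ⇒ [97, 110, 148, 168, 188, 199, 247, 252]
  SqiV TTATT/0: at [64, 78, 152, 194, 241] ⇒ [64, 78, 152, 194, 241]
  IvoIII CAGCG/3: at [17, 34, 39, 56, 91, 257] ⇒ [20, 37, 42, 59, 94, 260]
  KluI GAATGGG/4: at [26, 46, 71, 158, 223, 232, 270] ⇒ [30, 50, 75, 162, 227, 236, 274]

Pooled cuts: [20, 30, 37, 42, 50, 59, 64, 75, 78, 94, 97, 110, 138, 148, 152, 162, 168, 176, 183, 188, 194, 199, 219, 227, 236, 241, 247, 252, 260, 274]

Fragments:
  20→30: 10 bp
  30→37: 7 bp
  37→42: 5 bp
  42→50: 8 bp
  50→59: 9 bp
  59→64: 5 bp
  64→75: 11 bp
  75→78: 3 bp
  78→94: 16 bp
  94→97: 3 bp
  97→110: 13 bp
  110→138: 28 bp
  138→148: 10 bp
  148→152: 4 bp
  152→162: 10 bp
  162→168: 6 bp
  168→176: 8 bp
  176→183: 7 bp
  183→188: 5 bp
  188→194: 6 bp
  194→199: 5 bp
  199→219: 20 bp
  219→227: 8 bp
  227→236: 9 bp
  236→241: 5 bp
  241→247: 6 bp
  247→252: 5 bp
  252→260: 8 bp
  260→274: 14 bp
  274→20 (wrap): 276-274+20 = 22 bp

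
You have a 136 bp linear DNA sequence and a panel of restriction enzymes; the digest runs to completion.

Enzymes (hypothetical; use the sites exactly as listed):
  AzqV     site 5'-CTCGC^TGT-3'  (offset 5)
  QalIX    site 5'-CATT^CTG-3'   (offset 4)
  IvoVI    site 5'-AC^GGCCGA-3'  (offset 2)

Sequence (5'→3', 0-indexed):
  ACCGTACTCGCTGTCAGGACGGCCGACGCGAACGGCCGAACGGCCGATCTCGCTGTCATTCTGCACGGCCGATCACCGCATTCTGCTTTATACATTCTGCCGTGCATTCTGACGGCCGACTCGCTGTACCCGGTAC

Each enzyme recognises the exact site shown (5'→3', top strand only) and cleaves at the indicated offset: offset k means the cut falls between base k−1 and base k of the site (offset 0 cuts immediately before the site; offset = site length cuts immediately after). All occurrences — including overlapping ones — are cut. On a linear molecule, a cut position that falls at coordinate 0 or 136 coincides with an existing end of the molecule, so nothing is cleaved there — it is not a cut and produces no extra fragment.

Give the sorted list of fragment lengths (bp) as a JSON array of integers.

[5,6,7,8,9,11,11,12,12,12,13,14,16]

Scan for sites:
  AzqV CTCGCTGT/5: at [6, 48, 119] ⇒ [11, 53, 124]
  QalIX CATTCTG/4: at [56, 78, 92, 104] ⇒ [60, 82, 96, 108]
  IvoVI ACGGCCGA/2: at [18, 31, 39, 64, 111] ⇒ [20, 33, 41, 66, 113]

All cut coordinates (distinct, sorted): [11, 20, 33, 41, 53, 60, 66, 82, 96, 108, 113, 124]

Fragment lengths:
  [0,11): 11 bp
  [11,20): 9 bp
  [20,33): 13 bp
  [33,41): 8 bp
  [41,53): 12 bp
  [53,60): 7 bp
  [60,66): 6 bp
  [66,82): 16 bp
  [82,96): 14 bp
  [96,108): 12 bp
  [108,113): 5 bp
  [113,124): 11 bp
  [124,136): 12 bp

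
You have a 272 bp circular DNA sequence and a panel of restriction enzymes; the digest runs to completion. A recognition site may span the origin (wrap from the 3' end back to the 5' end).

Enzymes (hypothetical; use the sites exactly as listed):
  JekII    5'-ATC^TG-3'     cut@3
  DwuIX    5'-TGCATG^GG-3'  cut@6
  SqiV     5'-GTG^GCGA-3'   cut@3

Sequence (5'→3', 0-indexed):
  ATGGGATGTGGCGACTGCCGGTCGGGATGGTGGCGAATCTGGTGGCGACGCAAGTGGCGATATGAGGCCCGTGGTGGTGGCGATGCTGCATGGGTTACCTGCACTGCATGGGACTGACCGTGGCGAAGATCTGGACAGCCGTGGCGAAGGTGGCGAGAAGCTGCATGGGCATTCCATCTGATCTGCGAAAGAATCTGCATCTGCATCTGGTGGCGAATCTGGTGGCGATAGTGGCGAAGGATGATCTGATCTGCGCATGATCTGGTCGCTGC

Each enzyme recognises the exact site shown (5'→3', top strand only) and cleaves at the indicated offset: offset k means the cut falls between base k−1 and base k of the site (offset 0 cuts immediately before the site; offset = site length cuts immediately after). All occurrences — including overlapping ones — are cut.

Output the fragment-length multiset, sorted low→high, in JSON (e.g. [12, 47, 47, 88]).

Per-enzyme occurrences:
  JekII ATCTG/3: at [36, 128, 175, 180, 192, 198, 204, 216, 243, 248, 259] ⇒ [39, 131, 178, 183, 195, 201, 207, 219, 246, 251, 262]
  DwuIX TGCATGGG/6: at [86, 104, 161, 269] ⇒ [3, 92, 110, 167]
  SqiV GTGGCGA/3: at [7, 29, 41, 53, 76, 119, 140, 149, 209, 221, 230] ⇒ [10, 32, 44, 56, 79, 122, 143, 152, 212, 224, 233]

Pooled cuts: [3, 10, 32, 39, 44, 56, 79, 92, 110, 122, 131, 143, 152, 167, 178, 183, 195, 201, 207, 212, 219, 224, 233, 246, 251, 262]

Fragments:
  3→10: 7 bp
  10→32: 22 bp
  32→39: 7 bp
  39→44: 5 bp
  44→56: 12 bp
  56→79: 23 bp
  79→92: 13 bp
  92→110: 18 bp
  110→122: 12 bp
  122→131: 9 bp
  131→143: 12 bp
  143→152: 9 bp
  152→167: 15 bp
  167→178: 11 bp
  178→183: 5 bp
  183→195: 12 bp
  195→201: 6 bp
  201→207: 6 bp
  207→212: 5 bp
  212→219: 7 bp
  219→224: 5 bp
  224→233: 9 bp
  233→246: 13 bp
  246→251: 5 bp
  251→262: 11 bp
  262→3 (wrap): 272-262+3 = 13 bp

[5,5,5,5,5,6,6,7,7,7,9,9,9,11,11,12,12,12,12,13,13,13,15,18,22,23]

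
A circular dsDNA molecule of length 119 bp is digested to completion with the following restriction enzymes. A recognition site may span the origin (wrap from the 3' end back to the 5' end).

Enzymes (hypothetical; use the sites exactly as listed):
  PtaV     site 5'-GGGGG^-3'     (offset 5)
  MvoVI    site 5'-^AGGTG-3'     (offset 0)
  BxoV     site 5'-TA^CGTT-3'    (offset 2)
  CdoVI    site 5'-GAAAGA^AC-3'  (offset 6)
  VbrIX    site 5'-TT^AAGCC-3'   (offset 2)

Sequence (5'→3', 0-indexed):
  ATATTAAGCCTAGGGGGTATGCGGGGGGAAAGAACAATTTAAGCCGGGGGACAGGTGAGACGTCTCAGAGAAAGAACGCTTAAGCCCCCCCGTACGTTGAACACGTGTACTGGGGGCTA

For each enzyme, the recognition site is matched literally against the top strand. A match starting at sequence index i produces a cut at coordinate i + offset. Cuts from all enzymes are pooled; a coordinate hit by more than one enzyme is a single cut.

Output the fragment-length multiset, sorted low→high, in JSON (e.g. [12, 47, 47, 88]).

[1,2,5,6,7,8,10,10,12,13,22,23]

Per-enzyme occurrences:
  PtaV (GGGGG, off=5): starts [12, 22, 23, 45, 111] → cuts [17, 27, 28, 50, 116]
  MvoVI (AGGTG, off=0): starts [52] → cuts [52]
  BxoV (TACGTT, off=2): starts [92] → cuts [94]
  CdoVI (GAAAGAAC, off=6): starts [27, 69] → cuts [33, 75]
  VbrIX (TTAAGCC, off=2): starts [3, 38, 79] → cuts [5, 40, 81]

Pooled cuts: [5, 17, 27, 28, 33, 40, 50, 52, 75, 81, 94, 116]

Fragment lengths:
  5→17: 12 bp
  17→27: 10 bp
  27→28: 1 bp
  28→33: 5 bp
  33→40: 7 bp
  40→50: 10 bp
  50→52: 2 bp
  52→75: 23 bp
  75→81: 6 bp
  81→94: 13 bp
  94→116: 22 bp
  116→5 (wrap): 119-116+5 = 8 bp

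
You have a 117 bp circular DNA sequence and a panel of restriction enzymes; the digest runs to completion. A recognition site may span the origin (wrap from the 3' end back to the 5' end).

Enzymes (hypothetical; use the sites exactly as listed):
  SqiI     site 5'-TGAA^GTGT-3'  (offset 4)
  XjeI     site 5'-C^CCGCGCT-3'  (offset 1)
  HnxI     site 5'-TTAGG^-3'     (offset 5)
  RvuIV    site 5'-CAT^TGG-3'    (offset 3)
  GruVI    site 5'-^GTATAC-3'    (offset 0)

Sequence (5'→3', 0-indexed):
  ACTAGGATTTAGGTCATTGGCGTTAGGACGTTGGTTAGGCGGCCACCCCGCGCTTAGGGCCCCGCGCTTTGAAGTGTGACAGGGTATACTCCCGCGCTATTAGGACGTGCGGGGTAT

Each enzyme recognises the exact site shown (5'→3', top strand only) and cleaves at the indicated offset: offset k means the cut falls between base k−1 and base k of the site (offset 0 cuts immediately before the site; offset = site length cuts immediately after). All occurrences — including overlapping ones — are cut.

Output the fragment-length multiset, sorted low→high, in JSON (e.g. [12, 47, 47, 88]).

[3,4,8,8,9,10,10,11,12,12,13,17]

Per-enzyme occurrences:
  SqiI (TGAAGTGT, off=4): starts [69] → cuts [73]
  XjeI (CCCGCGCT, off=1): starts [46, 60, 90] → cuts [47, 61, 91]
  HnxI (TTAGG, off=5): starts [8, 22, 34, 53, 99] → cuts [13, 27, 39, 58, 104]
  RvuIV (CATTGG, off=3): starts [14] → cuts [17]
  GruVI (GTATAC, off=0): starts [83, 113] → cuts [83, 113]

Pooled cuts: [13, 17, 27, 39, 47, 58, 61, 73, 83, 91, 104, 113]

Fragment lengths:
  13→17: 4 bp
  17→27: 10 bp
  27→39: 12 bp
  39→47: 8 bp
  47→58: 11 bp
  58→61: 3 bp
  61→73: 12 bp
  73→83: 10 bp
  83→91: 8 bp
  91→104: 13 bp
  104→113: 9 bp
  113→13 (wrap): 117-113+13 = 17 bp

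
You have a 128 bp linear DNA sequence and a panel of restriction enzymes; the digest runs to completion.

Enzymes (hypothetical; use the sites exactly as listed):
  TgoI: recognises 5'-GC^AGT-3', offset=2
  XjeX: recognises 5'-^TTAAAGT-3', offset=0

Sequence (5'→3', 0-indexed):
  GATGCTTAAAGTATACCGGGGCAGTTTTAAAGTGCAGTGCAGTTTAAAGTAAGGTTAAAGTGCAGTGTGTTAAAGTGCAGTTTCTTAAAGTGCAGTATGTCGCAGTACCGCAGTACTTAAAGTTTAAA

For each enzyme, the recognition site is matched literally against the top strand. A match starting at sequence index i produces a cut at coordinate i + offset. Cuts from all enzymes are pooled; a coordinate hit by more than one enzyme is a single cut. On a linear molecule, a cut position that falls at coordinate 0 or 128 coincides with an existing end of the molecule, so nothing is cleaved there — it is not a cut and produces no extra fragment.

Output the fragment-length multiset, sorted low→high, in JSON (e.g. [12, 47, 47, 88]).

Scan for sites:
  TgoI (GCAGT, off=2): starts [20, 33, 38, 61, 76, 91, 101, 109] → cuts [22, 35, 40, 63, 78, 93, 103, 111]
  XjeX (TTAAAGT, off=0): starts [5, 26, 43, 54, 69, 84, 116] → cuts [5, 26, 43, 54, 69, 84, 116]

Pooled cuts: [5, 22, 26, 35, 40, 43, 54, 63, 69, 78, 84, 93, 103, 111, 116]

Fragment lengths:
  [0,5): 5 bp
  [5,22): 17 bp
  [22,26): 4 bp
  [26,35): 9 bp
  [35,40): 5 bp
  [40,43): 3 bp
  [43,54): 11 bp
  [54,63): 9 bp
  [63,69): 6 bp
  [69,78): 9 bp
  [78,84): 6 bp
  [84,93): 9 bp
  [93,103): 10 bp
  [103,111): 8 bp
  [111,116): 5 bp
  [116,128): 12 bp

[3,4,5,5,5,6,6,8,9,9,9,9,10,11,12,17]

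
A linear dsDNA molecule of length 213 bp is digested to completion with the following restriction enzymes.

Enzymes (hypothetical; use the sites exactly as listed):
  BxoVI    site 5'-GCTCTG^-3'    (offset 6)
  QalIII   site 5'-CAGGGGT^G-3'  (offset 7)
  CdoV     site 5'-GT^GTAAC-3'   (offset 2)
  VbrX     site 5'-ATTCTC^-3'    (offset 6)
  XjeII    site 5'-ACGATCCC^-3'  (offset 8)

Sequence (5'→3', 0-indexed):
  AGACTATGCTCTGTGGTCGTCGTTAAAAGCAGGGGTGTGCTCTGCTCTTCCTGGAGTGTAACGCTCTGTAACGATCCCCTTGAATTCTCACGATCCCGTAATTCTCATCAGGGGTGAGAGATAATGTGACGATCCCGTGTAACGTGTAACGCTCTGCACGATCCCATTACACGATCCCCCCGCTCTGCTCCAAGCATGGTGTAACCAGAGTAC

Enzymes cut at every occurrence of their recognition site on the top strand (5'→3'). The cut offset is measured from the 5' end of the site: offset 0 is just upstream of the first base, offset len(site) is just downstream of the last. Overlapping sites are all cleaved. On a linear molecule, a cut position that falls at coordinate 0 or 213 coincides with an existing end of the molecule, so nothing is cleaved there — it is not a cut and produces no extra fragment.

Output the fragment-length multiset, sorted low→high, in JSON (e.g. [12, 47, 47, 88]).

[2,7,8,8,9,9,9,9,10,11,11,11,13,13,13,13,13,21,23]

Scan for sites:
  BxoVI GCTCTG/6: at [7, 38, 62, 150, 181] ⇒ [13, 44, 68, 156, 187]
  QalIII CAGGGGTG/7: at [29, 108] ⇒ [36, 115]
  CdoV GTGTAAC/2: at [55, 136, 143, 198] ⇒ [57, 138, 145, 200]
  VbrX ATTCTC/6: at [83, 100] ⇒ [89, 106]
  XjeII ACGATCCC/8: at [70, 89, 128, 157, 170] ⇒ [78, 97, 136, 165, 178]

Pooled cuts: [13, 36, 44, 57, 68, 78, 89, 97, 106, 115, 136, 138, 145, 156, 165, 178, 187, 200]

Fragment lengths:
  [0,13): 13 bp
  [13,36): 23 bp
  [36,44): 8 bp
  [44,57): 13 bp
  [57,68): 11 bp
  [68,78): 10 bp
  [78,89): 11 bp
  [89,97): 8 bp
  [97,106): 9 bp
  [106,115): 9 bp
  [115,136): 21 bp
  [136,138): 2 bp
  [138,145): 7 bp
  [145,156): 11 bp
  [156,165): 9 bp
  [165,178): 13 bp
  [178,187): 9 bp
  [187,200): 13 bp
  [200,213): 13 bp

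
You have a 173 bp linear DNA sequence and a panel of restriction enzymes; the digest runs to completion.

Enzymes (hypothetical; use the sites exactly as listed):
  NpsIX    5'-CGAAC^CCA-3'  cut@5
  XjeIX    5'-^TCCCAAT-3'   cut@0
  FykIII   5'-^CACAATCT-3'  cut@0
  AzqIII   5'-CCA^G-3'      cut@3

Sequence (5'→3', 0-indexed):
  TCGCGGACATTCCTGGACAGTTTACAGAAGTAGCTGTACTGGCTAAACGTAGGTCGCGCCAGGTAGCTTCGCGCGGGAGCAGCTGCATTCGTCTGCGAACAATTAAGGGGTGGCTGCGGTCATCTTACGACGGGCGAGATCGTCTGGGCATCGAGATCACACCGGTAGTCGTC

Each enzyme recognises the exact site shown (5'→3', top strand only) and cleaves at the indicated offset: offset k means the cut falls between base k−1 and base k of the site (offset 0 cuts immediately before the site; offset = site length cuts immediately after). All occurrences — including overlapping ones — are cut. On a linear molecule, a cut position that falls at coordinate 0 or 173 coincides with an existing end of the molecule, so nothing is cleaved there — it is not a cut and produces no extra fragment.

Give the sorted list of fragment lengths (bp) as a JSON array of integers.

[61,112]

Scan for sites:
  NpsIX (CGAACCCA, off=5): no sites
  XjeIX (TCCCAAT, off=0): no sites
  FykIII (CACAATCT, off=0): no sites
  AzqIII CCAG/3: at [58] ⇒ [61]

Pooled cuts: [61]

Fragments:
  [0,61): 61 bp
  [61,173): 112 bp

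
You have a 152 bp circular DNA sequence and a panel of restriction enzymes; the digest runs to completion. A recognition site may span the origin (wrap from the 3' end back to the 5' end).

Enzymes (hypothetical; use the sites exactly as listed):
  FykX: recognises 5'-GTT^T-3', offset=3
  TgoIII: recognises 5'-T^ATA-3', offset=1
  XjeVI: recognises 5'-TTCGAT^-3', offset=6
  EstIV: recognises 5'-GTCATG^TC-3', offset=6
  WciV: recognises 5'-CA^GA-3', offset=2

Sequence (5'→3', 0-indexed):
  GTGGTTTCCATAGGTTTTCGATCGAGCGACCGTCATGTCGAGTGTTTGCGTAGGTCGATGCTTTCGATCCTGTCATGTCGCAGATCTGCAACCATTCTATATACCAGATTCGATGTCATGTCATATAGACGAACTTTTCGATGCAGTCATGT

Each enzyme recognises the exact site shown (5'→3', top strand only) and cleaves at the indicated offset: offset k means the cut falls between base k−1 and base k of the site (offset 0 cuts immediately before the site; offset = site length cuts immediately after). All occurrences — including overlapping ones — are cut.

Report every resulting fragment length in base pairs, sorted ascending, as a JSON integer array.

[2,4,5,6,6,6,8,9,9,10,15,16,16,18,22]

Per-enzyme occurrences:
  FykX GTTT/3: at [3, 13, 43] ⇒ [6, 16, 46]
  TgoIII TATA/1: at [97, 99, 123] ⇒ [98, 100, 124]
  XjeVI TTCGAT/6: at [16, 62, 108, 136] ⇒ [22, 68, 114, 142]
  EstIV GTCATGTC/6: at [31, 71, 114] ⇒ [37, 77, 120]
  WciV CAGA/2: at [80, 104] ⇒ [82, 106]

All cut coordinates (distinct, sorted): [6, 16, 22, 37, 46, 68, 77, 82, 98, 100, 106, 114, 120, 124, 142]

Fragments:
  6→16: 10 bp
  16→22: 6 bp
  22→37: 15 bp
  37→46: 9 bp
  46→68: 22 bp
  68→77: 9 bp
  77→82: 5 bp
  82→98: 16 bp
  98→100: 2 bp
  100→106: 6 bp
  106→114: 8 bp
  114→120: 6 bp
  120→124: 4 bp
  124→142: 18 bp
  142→6 (wrap): 152-142+6 = 16 bp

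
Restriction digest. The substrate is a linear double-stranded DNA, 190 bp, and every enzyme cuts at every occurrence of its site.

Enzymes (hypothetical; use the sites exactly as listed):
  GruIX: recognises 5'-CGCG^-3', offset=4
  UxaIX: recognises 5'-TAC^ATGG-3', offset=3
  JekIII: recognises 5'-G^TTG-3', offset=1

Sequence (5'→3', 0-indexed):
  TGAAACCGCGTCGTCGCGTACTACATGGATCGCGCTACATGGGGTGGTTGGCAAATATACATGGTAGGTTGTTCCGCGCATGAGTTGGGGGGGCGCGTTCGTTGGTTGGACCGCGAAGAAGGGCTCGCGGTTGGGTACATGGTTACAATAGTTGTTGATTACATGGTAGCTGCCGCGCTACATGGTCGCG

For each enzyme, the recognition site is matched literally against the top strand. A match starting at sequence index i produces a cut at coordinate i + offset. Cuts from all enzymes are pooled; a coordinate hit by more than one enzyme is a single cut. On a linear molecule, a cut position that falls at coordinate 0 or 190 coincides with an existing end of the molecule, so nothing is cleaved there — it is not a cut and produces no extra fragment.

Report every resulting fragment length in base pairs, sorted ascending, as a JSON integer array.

[1,3,4,4,4,4,6,6,8,8,8,8,9,9,10,10,10,10,13,13,13,14,15]

Per-enzyme occurrences:
  GruIX (CGCG, off=4): starts [6, 14, 30, 74, 93, 111, 125, 173, 186] → cuts [10, 18, 34, 78, 97, 115, 129, 177] (position 190 is a terminus of the linear molecule — no cut)
  UxaIX (TACATGG, off=3): starts [21, 35, 57, 135, 159, 178] → cuts [24, 38, 60, 138, 162, 181]
  JekIII (GTTG, off=1): starts [46, 67, 83, 100, 104, 129, 150, 153] → cuts [47, 68, 84, 101, 105, 130, 151, 154]

All cut coordinates (distinct, sorted): [10, 18, 24, 34, 38, 47, 60, 68, 78, 84, 97, 101, 105, 115, 129, 130, 138, 151, 154, 162, 177, 181]

Fragments:
  [0,10): 10 bp
  [10,18): 8 bp
  [18,24): 6 bp
  [24,34): 10 bp
  [34,38): 4 bp
  [38,47): 9 bp
  [47,60): 13 bp
  [60,68): 8 bp
  [68,78): 10 bp
  [78,84): 6 bp
  [84,97): 13 bp
  [97,101): 4 bp
  [101,105): 4 bp
  [105,115): 10 bp
  [115,129): 14 bp
  [129,130): 1 bp
  [130,138): 8 bp
  [138,151): 13 bp
  [151,154): 3 bp
  [154,162): 8 bp
  [162,177): 15 bp
  [177,181): 4 bp
  [181,190): 9 bp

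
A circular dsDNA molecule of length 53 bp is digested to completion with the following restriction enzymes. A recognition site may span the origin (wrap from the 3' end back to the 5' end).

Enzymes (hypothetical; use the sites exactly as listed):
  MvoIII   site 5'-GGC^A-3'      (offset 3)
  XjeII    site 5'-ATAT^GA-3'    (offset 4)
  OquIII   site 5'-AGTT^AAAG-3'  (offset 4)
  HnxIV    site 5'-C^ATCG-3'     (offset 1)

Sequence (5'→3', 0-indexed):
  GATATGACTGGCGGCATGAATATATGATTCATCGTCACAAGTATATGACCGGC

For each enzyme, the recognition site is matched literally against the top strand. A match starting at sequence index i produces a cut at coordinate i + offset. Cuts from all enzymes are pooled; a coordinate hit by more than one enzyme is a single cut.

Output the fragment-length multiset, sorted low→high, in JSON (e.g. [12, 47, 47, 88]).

[5,10,10,12,16]

Site scan:
  MvoIII (GGCA, off=3): starts [12] → cuts [15]
  XjeII (ATATGA, off=4): starts [1, 21, 42] → cuts [5, 25, 46]
  OquIII (AGTTAAAG, off=4): no sites
  HnxIV (CATCG, off=1): starts [29] → cuts [30]

All cut coordinates (distinct, sorted): [5, 15, 25, 30, 46]

Fragment lengths:
  5→15: 10 bp
  15→25: 10 bp
  25→30: 5 bp
  30→46: 16 bp
  46→5 (wrap): 53-46+5 = 12 bp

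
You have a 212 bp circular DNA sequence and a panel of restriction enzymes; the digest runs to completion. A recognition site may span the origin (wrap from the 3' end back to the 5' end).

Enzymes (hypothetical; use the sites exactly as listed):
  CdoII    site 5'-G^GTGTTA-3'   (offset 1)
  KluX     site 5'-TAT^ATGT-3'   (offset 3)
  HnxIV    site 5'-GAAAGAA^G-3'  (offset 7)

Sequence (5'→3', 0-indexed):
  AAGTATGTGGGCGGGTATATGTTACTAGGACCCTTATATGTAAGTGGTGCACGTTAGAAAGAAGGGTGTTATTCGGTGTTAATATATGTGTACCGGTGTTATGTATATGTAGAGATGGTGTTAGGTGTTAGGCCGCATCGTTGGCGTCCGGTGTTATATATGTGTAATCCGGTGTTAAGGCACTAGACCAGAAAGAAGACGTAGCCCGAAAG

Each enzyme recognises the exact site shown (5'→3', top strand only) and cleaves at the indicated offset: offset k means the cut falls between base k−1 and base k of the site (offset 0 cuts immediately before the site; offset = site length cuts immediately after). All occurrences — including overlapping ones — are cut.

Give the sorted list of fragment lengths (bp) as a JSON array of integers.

Per-enzyme occurrences:
  CdoII (GGTGTTA, off=1): starts [64, 74, 94, 116, 123, 149, 170] → cuts [65, 75, 95, 117, 124, 150, 171]
  KluX (TATATGT, off=3): starts [15, 34, 82, 103, 156] → cuts [18, 37, 85, 106, 159]
  HnxIV (GAAAGAAG, off=7): starts [56, 190, 207] → cuts [2, 63, 197]

All cut coordinates (distinct, sorted): [2, 18, 37, 63, 65, 75, 85, 95, 106, 117, 124, 150, 159, 171, 197]

Fragment lengths:
  2→18: 16 bp
  18→37: 19 bp
  37→63: 26 bp
  63→65: 2 bp
  65→75: 10 bp
  75→85: 10 bp
  85→95: 10 bp
  95→106: 11 bp
  106→117: 11 bp
  117→124: 7 bp
  124→150: 26 bp
  150→159: 9 bp
  159→171: 12 bp
  171→197: 26 bp
  197→2 (wrap): 212-197+2 = 17 bp

[2,7,9,10,10,10,11,11,12,16,17,19,26,26,26]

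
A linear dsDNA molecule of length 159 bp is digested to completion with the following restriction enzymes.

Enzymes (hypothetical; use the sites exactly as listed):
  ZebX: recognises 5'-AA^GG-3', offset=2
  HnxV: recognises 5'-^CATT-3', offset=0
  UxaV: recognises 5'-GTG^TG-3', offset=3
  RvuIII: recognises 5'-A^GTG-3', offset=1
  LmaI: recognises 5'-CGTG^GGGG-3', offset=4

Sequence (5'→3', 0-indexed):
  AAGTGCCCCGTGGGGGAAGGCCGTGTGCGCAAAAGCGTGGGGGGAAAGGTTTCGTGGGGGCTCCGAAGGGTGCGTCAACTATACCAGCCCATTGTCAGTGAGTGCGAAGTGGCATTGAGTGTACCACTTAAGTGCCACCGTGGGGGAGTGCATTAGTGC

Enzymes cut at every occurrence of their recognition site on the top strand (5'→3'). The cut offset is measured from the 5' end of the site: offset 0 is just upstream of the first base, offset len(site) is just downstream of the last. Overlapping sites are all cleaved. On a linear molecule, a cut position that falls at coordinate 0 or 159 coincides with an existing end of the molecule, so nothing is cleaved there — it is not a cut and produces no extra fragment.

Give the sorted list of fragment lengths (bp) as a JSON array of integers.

Site scan:
  ZebX (AAGG, off=2): starts [16, 45, 65] → cuts [18, 47, 67]
  HnxV (CATT, off=0): starts [89, 112, 150] → cuts [89, 112, 150]
  UxaV (GTGTG, off=3): starts [22] → cuts [25]
  RvuIII (AGTG, off=1): starts [1, 96, 100, 107, 117, 130, 146, 154] → cuts [2, 97, 101, 108, 118, 131, 147, 155]
  LmaI (CGTGGGGG, off=4): starts [8, 35, 52, 138] → cuts [12, 39, 56, 142]

Pooled cuts: [2, 12, 18, 25, 39, 47, 56, 67, 89, 97, 101, 108, 112, 118, 131, 142, 147, 150, 155]

Fragments:
  [0,2): 2 bp
  [2,12): 10 bp
  [12,18): 6 bp
  [18,25): 7 bp
  [25,39): 14 bp
  [39,47): 8 bp
  [47,56): 9 bp
  [56,67): 11 bp
  [67,89): 22 bp
  [89,97): 8 bp
  [97,101): 4 bp
  [101,108): 7 bp
  [108,112): 4 bp
  [112,118): 6 bp
  [118,131): 13 bp
  [131,142): 11 bp
  [142,147): 5 bp
  [147,150): 3 bp
  [150,155): 5 bp
  [155,159): 4 bp

[2,3,4,4,4,5,5,6,6,7,7,8,8,9,10,11,11,13,14,22]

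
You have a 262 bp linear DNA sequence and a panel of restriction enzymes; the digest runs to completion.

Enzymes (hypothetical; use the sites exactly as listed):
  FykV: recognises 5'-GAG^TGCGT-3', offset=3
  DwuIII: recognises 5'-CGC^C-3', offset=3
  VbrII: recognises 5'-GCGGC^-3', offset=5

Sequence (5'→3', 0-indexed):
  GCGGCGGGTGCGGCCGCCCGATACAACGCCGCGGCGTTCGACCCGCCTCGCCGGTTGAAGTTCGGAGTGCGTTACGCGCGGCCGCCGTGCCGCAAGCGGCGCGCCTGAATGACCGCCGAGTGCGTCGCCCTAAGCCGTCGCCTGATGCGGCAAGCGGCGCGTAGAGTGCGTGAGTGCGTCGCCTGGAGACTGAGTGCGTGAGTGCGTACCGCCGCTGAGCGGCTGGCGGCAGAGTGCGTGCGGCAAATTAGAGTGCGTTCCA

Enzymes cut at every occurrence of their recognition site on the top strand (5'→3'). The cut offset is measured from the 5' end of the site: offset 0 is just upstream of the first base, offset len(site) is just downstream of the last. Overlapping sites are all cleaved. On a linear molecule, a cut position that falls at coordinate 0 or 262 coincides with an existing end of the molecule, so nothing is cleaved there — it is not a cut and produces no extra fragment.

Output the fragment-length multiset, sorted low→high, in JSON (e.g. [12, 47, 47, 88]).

[3,3,4,4,4,5,5,6,7,7,8,8,8,8,8,9,9,9,10,10,10,11,11,12,12,12,13,15,15,16]

Per-enzyme occurrences:
  FykV (GAGTGCGT, off=3): starts [64, 117, 163, 171, 191, 199, 231, 250] → cuts [67, 120, 166, 174, 194, 202, 234, 253]
  DwuIII (CGCC, off=3): starts [14, 26, 43, 48, 82, 101, 113, 125, 138, 179, 209] → cuts [17, 29, 46, 51, 85, 104, 116, 128, 141, 182, 212]
  VbrII (GCGGC, off=5): starts [0, 9, 30, 77, 95, 146, 153, 218, 225, 239] → cuts [5, 14, 35, 82, 100, 151, 158, 223, 230, 244]

Pooled cuts: [5, 14, 17, 29, 35, 46, 51, 67, 82, 85, 100, 104, 116, 120, 128, 141, 151, 158, 166, 174, 182, 194, 202, 212, 223, 230, 234, 244, 253]

Fragment lengths:
  [0,5): 5 bp
  [5,14): 9 bp
  [14,17): 3 bp
  [17,29): 12 bp
  [29,35): 6 bp
  [35,46): 11 bp
  [46,51): 5 bp
  [51,67): 16 bp
  [67,82): 15 bp
  [82,85): 3 bp
  [85,100): 15 bp
  [100,104): 4 bp
  [104,116): 12 bp
  [116,120): 4 bp
  [120,128): 8 bp
  [128,141): 13 bp
  [141,151): 10 bp
  [151,158): 7 bp
  [158,166): 8 bp
  [166,174): 8 bp
  [174,182): 8 bp
  [182,194): 12 bp
  [194,202): 8 bp
  [202,212): 10 bp
  [212,223): 11 bp
  [223,230): 7 bp
  [230,234): 4 bp
  [234,244): 10 bp
  [244,253): 9 bp
  [253,262): 9 bp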